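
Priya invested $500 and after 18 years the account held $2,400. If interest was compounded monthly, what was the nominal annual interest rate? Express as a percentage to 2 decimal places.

8.75%

(1 + r/12)^216 = 2,400/500 = 4.8.
1 + r/12 = 4.8^(1/216) ≈ 1.007289, so r/12 ≈ 0.00728854.
r ≈ 12·0.00728854 = 8.74625%.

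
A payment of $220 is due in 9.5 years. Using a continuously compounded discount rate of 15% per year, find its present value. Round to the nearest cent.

$52.91

P = A·e^(−rt) = 220·e^(−1.425).
e^(−1.425) ≈ 0.240508463, so P ≈ 52.9119.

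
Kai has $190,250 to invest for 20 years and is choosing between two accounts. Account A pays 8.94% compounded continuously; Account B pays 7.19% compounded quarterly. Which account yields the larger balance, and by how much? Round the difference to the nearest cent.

A: e^(0.0894·20) = e^1.788 ≈ 5.977485532373, so 190,250 × 5.977485532373 ≈ 1,137,216.6225.
B: (1 + 0.017975)^80 ≈ 4.15880922622, so 190,250 × 4.15880922622 ≈ 791,213.4553.
Difference ≈ 346,003.1672 in favor of A.

Account A, by $346,003.17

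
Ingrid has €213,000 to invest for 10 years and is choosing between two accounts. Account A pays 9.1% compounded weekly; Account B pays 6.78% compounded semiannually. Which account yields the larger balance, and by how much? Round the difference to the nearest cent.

Account A, by €113,833.45

Account A growth factor: (1 + 0.00175)^520 ≈ 2.48234748188; balance ≈ 528,740.0136.
Account B growth factor: (1 + 0.0339)^20 ≈ 1.94791816038; balance ≈ 414,906.5682.
Account A is larger by 113,833.4455.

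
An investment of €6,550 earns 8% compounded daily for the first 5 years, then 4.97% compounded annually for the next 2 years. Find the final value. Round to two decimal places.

€10,766.40

After 5 years at 8%: 6,550 × 1.4917593136 ≈ 9,771.0235.
Then 2 years at 4.97%: 9,771.0235 × 1.10187009 ≈ 10,766.3985.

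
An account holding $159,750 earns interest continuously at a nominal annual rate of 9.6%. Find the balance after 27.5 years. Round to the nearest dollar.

$2,238,609

A = P·e^(rt) = 159,750·e^(0.096·27.5) = 159,750·e^2.64.
e^2.64 ≈ 14.01320360773, so A ≈ 2,238,609.2763.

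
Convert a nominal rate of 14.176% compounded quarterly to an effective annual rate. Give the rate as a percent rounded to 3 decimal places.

14.948%

EAR = (1 + 14.176%/4)^4 − 1 = (1 + 0.03544)^4 − 1.
(1 + 0.03544)^4 ≈ 1.149476, so EAR ≈ 14.94756%.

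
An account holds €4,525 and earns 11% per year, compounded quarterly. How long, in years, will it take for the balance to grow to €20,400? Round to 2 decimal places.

13.88 years

We need (1 + 0.0275)^(4t) = 4.5083, so 4t = ln 4.5083 / ln 1.0275 ≈ 55.5102.
t ≈ 55.5102/4 = 13.8775 years.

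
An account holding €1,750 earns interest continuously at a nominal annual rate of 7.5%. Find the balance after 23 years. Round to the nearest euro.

€9,822

A = P·e^(rt) = 1,750·e^(0.075·23) = 1,750·e^1.725.
e^1.725 ≈ 5.61252103, so A ≈ 9,821.9118.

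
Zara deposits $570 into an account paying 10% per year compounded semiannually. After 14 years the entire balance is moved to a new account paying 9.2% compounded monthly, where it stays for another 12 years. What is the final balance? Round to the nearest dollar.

After 14 years at 10%: 570 × 3.920129138 ≈ 2,234.4736.
Then 12 years at 9.2%: 2,234.4736 × 3.003533733 ≈ 6,711.3169.

$6,711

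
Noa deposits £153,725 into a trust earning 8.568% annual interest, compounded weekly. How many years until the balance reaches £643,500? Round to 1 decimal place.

16.7 years

(1 + 0.00164769)^(52t) = 643,500/153,725 = 4.186.
52t·ln(1 + 0.00164769) = ln(4.186); 52t = 1.4318/0.00164634 ≈ 869.6623.
t ≈ 16.7243 years.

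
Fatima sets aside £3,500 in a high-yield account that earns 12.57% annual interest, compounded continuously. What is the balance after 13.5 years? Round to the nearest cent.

£19,100.47

A = P·e^(rt) = 3,500·e^(0.1257·13.5) = 3,500·e^1.69695.
e^1.69695 ≈ 5.457277287, so A ≈ 19,100.4705.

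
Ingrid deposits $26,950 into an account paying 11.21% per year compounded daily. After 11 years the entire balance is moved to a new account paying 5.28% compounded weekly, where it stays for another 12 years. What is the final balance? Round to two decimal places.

$174,194.51

Phase 1: 26,950·(1 + 0.1121/365)^4015 ≈ 92,470.8980.
Phase 2: 92,470.8980·(1 + 0.0528/52)^624 ≈ 174,194.5056.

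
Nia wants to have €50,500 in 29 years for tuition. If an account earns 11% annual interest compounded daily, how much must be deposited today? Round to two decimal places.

Growth factor = (1 + 0.11/365)^10585 ≈ 24.276757512.
P = 50,500/24.276757512 ≈ 2,080.1790.

€2,080.18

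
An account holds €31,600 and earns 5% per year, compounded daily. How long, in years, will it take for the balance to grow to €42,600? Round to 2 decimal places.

(1 + 0.000136986)^(365t) = 42,600/31,600 = 1.3481.
365t·ln(1 + 0.000136986) = ln(1.3481); 365t = 0.2987/0.000136977 ≈ 2180.6384.
t ≈ 5.9744 years.

5.97 years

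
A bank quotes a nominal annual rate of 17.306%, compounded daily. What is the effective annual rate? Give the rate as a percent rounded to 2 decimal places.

One year is 365 periods at 0.000474137 each: (1 + 0.000474137)^365 ≈ 1.188889.
EAR = 1.188889 − 1 ≈ 18.88887%.

18.89%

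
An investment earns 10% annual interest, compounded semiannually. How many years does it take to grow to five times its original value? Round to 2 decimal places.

16.49 years

(1 + 0.05)^(2t) = 5.
2t = ln 5 / ln(1 + 0.05) ≈ 1.6094/0.0487902 ≈ 32.9869.
t ≈ 16.4935.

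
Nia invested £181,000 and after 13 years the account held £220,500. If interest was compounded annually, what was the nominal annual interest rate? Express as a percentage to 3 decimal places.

The 13-period growth factor is 220,500/181,000 = 1.21823.
r = 1.21823^(1/13) − 1 ≈ 0.0153005, i.e. 1.53005%.

1.530%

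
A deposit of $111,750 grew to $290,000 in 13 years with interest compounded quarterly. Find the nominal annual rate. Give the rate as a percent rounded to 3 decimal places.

7.403%

The 52-period growth factor is 290,000/111,750 = 2.59508.
r/4 = 2.59508^(1/52) − 1 ≈ 0.018508, so r ≈ 4·0.018508 = 7.40319%.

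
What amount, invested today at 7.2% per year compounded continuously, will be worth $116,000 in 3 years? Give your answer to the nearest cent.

$93,465.30

P = A·e^(−rt) = 116,000·e^(−0.216).
e^(−0.216) ≈ 0.805735301873, so P ≈ 93,465.2950.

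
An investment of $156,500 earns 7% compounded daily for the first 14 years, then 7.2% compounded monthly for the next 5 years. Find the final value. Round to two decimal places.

After 14 years at 7%: 156,500 × 2.66420589981 ≈ 416,948.2233.
Then 5 years at 7.2%: 416,948.2233 × 1.43178841202 ≈ 596,981.6346.

$596,981.63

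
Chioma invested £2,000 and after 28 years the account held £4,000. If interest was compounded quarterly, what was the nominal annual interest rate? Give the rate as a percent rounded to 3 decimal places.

(1 + r/4)^112 = 4,000/2,000 = 2.
1 + r/4 = 2^(1/112) ≈ 1.006208, so r/4 ≈ 0.006208.
r ≈ 4·0.006208 = 2.48320%.

2.483%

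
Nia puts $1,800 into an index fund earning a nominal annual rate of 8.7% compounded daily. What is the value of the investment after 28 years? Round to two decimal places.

$20,563.06

Growth factor = (1 + 0.087/365)^10220 ≈ 11.423923719.
A ≈ 1,800 × 11.423923719 ≈ 20,563.0627.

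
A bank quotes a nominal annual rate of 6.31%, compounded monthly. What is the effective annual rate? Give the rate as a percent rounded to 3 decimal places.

6.496%

One year is 12 periods at 0.00525833 each: (1 + 0.00525833)^12 ≈ 1.064957.
EAR = 1.064957 − 1 ≈ 6.49573%.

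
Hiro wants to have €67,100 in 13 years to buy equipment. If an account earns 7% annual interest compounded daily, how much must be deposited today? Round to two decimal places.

€27,011.73

Growth factor = (1 + 0.07/365)^4745 ≈ 2.4841057879.
P = 67,100/2.4841057879 ≈ 27,011.7321.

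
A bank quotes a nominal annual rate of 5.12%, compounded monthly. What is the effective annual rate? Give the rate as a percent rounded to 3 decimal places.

5.242%

EAR = (1 + 5.12%/12)^12 − 1 = (1 + 0.00426667)^12 − 1.
(1 + 0.00426667)^12 ≈ 1.052419, so EAR ≈ 5.24187%.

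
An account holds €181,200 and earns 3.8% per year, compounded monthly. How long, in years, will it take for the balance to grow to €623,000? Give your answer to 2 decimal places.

32.55 years

We need (1 + 0.00316667)^(12t) = 3.4382, so 12t = ln 3.4382 / ln 1.003167 ≈ 390.5998.
t ≈ 390.5998/12 = 32.5500 years.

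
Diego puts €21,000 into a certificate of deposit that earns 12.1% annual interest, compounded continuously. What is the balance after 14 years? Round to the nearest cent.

A = P·e^(rt) = 21,000·e^(0.121·14) = 21,000·e^1.694.
e^1.694 ≈ 5.44120204166, so A ≈ 114,265.2429.

€114,265.24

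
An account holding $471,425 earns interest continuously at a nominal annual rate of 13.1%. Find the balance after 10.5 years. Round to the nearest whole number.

$1,865,455

A = P·e^(rt) = 471,425·e^(0.131·10.5) = 471,425·e^1.3755.
e^1.3755 ≈ 3.957054755749, so A ≈ 1,865,454.5382.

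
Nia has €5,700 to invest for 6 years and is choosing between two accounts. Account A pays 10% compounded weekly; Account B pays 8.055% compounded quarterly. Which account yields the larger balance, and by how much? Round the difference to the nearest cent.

Account A growth factor: (1 + 0.1/52)^312 ≈ 1.8210692262; balance ≈ 10,380.0946.
Account B growth factor: (1 + 0.0201375)^24 ≈ 1.613649092; balance ≈ 9,197.7998.
Account A is larger by 1,182.2948.

Account A, by €1,182.29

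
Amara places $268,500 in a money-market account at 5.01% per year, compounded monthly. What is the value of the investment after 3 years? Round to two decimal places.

$311,948.48

Growth factor = (1 + 0.004175)^36 ≈ 1.16181927759.
A ≈ 268,500 × 1.16181927759 ≈ 311,948.4760.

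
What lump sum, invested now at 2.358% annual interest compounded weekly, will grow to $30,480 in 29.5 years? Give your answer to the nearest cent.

Growth factor = (1 + 0.02358/52)^1534 ≈ 2.0046156196.
P = 30,480/2.0046156196 ≈ 15,204.9100.

$15,204.91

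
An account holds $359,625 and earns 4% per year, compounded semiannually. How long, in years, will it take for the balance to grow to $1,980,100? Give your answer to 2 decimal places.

(1 + 0.02)^(2t) = 1,980,100/359,625 = 5.506.
2t·ln(1 + 0.02) = ln(5.506); 2t = 1.7058/0.0198026 ≈ 86.1421.
t ≈ 43.0711 years.

43.07 years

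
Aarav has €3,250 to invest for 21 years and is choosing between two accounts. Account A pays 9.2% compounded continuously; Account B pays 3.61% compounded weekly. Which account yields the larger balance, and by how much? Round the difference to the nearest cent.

Account A growth factor: e^(0.092·21) = e^1.932 ≈ 6.9033030503; balance ≈ 22,435.7349.
Account B growth factor: (1 + 0.0361/52)^1092 ≈ 2.133656071; balance ≈ 6,934.3822.
Account A is larger by 15,501.3527.

Account A, by €15,501.35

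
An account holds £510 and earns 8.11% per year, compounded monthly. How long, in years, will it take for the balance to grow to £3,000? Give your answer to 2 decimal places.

(1 + 0.00675833)^(12t) = 3,000/510 = 5.8824.
12t·ln(1 + 0.00675833) = ln(5.8824); 12t = 1.772/0.0067356 ≈ 263.0734.
t ≈ 21.9228 years.

21.92 years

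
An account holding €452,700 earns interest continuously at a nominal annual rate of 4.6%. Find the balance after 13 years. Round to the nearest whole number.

€823,225

A = P·e^(rt) = 452,700·e^(0.046·13) = 452,700·e^0.598.
e^0.598 ≈ 1.8184782046, so A ≈ 823,225.0832.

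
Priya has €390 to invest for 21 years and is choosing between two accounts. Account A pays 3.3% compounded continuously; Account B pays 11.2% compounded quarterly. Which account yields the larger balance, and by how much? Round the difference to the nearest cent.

A: e^(0.033·21) = e^0.693 ≈ 1.99970566, so 390 × 1.99970566 ≈ 779.8852.
B: (1 + 0.028)^84 ≈ 10.17235789, so 390 × 10.17235789 ≈ 3,967.2196.
Difference ≈ 3,187.3344 in favor of B.

Account B, by €3,187.33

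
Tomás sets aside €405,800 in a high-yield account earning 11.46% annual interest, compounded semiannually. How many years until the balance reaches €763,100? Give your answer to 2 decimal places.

We need (1 + 0.0573)^(2t) = 1.8805, so 2t = ln 1.8805 / ln 1.0573 ≈ 11.3343.
t ≈ 11.3343/2 = 5.6671 years.

5.67 years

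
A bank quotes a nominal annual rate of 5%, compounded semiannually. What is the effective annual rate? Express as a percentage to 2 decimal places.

One year is 2 periods at 0.025 each: (1 + 0.025)^2 ≈ 1.050625.
EAR = 1.050625 − 1 ≈ 5.06250%.

5.06%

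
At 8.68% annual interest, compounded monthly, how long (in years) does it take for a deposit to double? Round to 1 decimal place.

8.0 years

(1 + 0.00723333)^(12t) = 2.
12t = ln 2 / ln(1 + 0.00723333) ≈ 0.69315/0.0072073 ≈ 96.1730.
t ≈ 8.0144.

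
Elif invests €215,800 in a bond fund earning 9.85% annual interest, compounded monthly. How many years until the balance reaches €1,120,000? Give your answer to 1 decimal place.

16.8 years

We need (1 + 0.00820833)^(12t) = 5.19, so 12t = ln 5.19 / ln 1.008208 ≈ 201.4393.
t ≈ 201.4393/12 = 16.7866 years.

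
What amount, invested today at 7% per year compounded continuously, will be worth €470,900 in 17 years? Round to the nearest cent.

P = A·e^(−rt) = 470,900·e^(−1.19).
e^(−1.19) ≈ 0.304221264067, so P ≈ 143,257.7932.

€143,257.79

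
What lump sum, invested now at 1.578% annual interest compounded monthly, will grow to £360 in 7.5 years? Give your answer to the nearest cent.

Growth factor = (1 + 0.001315)^90 ≈ 1.1255505.
P = 360/1.1255505 ≈ 319.8435.

£319.84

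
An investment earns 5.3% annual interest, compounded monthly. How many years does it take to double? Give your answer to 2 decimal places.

(1 + 0.00441667)^(12t) = 2.
12t = ln 2 / ln(1 + 0.00441667) ≈ 0.69315/0.00440694 ≈ 157.2853.
t ≈ 13.1071.

13.11 years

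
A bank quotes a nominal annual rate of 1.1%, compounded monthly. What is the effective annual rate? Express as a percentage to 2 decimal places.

One year is 12 periods at 0.000916667 each: (1 + 0.000916667)^12 ≈ 1.011056.
EAR = 1.011056 − 1 ≈ 1.10556%.

1.11%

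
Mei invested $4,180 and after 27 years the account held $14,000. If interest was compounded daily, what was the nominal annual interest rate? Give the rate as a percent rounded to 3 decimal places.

4.477%

(1 + r/365)^9855 = 14,000/4,180 = 3.34928.
1 + r/365 = 3.34928^(1/9855) ≈ 1.000123, so r/365 ≈ 0.000122661.
r ≈ 365·0.000122661 = 4.47711%.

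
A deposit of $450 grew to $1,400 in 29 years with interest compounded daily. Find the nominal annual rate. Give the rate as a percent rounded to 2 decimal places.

The 10585-period growth factor is 1,400/450 = 3.11111.
r/365 = 3.11111^(1/10585) − 1 ≈ 0.000107231, so r ≈ 365·0.000107231 = 3.91393%.

3.91%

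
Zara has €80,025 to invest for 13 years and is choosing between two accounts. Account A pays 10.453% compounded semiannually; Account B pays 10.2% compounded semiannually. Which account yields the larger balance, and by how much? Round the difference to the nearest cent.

Account A growth factor: (1 + 0.052265)^26 ≈ 3.7605663727; balance ≈ 300,939.3240.
Account B growth factor: (1 + 0.051)^26 ≈ 3.64477410377; balance ≈ 291,673.0477.
Account A is larger by 9,266.2763.

Account A, by €9,266.28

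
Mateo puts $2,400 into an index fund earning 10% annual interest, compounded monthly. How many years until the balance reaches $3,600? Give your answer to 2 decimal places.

4.07 years

(1 + 0.00833333)^(12t) = 3,600/2,400 = 1.5.
12t·ln(1 + 0.00833333) = ln(1.5); 12t = 0.40547/0.0082988 ≈ 48.8583.
t ≈ 4.0715 years.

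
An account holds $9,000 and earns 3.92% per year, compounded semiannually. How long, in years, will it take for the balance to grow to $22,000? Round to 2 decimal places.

(1 + 0.0196)^(2t) = 22,000/9,000 = 2.4444.
2t·ln(1 + 0.0196) = ln(2.4444); 2t = 0.89382/0.0194104 ≈ 46.0484.
t ≈ 23.0242 years.

23.02 years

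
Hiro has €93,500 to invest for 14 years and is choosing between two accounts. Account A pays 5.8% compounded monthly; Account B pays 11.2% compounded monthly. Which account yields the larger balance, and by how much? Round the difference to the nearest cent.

Account A growth factor: (1 + 0.058/12)^168 ≈ 2.24800682241; balance ≈ 210,188.6379.
Account B growth factor: (1 + 0.112/12)^168 ≈ 4.76228635875; balance ≈ 445,273.7745.
Account B is larger by 235,085.1366.

Account B, by €235,085.14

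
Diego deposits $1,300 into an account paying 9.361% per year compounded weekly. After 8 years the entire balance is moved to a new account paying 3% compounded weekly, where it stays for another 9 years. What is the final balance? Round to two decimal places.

$3,598.41

Phase 1: 1,300·(1 + 0.09361/52)^416 ≈ 2,747.1692.
Phase 2: 2,747.1692·(1 + 0.03/52)^468 ≈ 3,598.4139.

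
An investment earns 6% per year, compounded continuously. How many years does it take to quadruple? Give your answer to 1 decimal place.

e^(0.06t) = 4, so 0.06t = ln 4 ≈ 1.3863.
t ≈ 1.3863/0.06 ≈ 23.1049.

23.1 years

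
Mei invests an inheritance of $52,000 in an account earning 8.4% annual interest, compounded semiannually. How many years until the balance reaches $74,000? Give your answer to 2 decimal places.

(1 + 0.042)^(2t) = 74,000/52,000 = 1.4231.
2t·ln(1 + 0.042) = ln(1.4231); 2t = 0.35282/0.0411419 ≈ 8.5757.
t ≈ 4.2879 years.

4.29 years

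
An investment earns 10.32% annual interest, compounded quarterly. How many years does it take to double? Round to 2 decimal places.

(1 + 0.0258)^(4t) = 2.
4t = ln 2 / ln(1 + 0.0258) ≈ 0.69315/0.0254728 ≈ 27.2113.
t ≈ 6.8028.

6.80 years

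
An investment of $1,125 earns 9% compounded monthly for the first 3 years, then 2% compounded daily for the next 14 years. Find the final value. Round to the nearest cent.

Phase 1: 1,125·(1 + 0.0075)^36 ≈ 1,472.2260.
Phase 2: 1,472.2260·(1 + 0.02/365)^5110 ≈ 1,947.9312.

$1,947.93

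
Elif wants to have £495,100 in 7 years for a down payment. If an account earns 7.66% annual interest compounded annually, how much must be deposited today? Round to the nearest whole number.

£295,333

Growth factor = (1 + 0.0766)^7 ≈ 1.67641148832.
P = 495,100/1.67641148832 ≈ 295,333.2183.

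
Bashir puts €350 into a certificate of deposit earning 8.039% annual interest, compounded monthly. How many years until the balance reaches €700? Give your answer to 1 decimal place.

We need (1 + 0.00669917)^(12t) = 2, so 12t = ln 2 / ln 1.006699 ≈ 103.8139.
t ≈ 103.8139/12 = 8.6512 years.

8.7 years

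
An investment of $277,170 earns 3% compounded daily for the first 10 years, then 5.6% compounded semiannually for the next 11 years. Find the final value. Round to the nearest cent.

Phase 1: 277,170·(1 + 0.03/365)^3650 ≈ 374,135.7533.
Phase 2: 374,135.7533·(1 + 0.028)^22 ≈ 686,875.0397.

$686,875.04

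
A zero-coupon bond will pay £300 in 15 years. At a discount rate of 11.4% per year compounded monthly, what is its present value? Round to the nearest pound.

Periodic rate = 11.4%/12 = 0.0095; 180 periods.
P = 300/(1 + 0.0095)^180 ≈ 300/5.48451452 ≈ 54.6995.

£55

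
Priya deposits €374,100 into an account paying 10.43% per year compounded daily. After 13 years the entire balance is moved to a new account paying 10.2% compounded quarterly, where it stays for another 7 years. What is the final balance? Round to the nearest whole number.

€2,937,393

After 13 years at 10.43%: 374,100 × 3.87950012031 ≈ 1,451,320.9950.
Then 7 years at 10.2%: 1,451,320.9950 × 2.023944558184 ≈ 2,937,393.2300.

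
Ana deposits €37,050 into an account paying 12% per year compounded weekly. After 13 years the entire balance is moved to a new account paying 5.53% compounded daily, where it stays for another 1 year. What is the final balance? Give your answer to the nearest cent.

Phase 1: 37,050·(1 + 0.12/52)^676 ≈ 175,997.7333.
Phase 2: 175,997.7333·(1 + 0.0553/365)^365 ≈ 186,003.7672.

€186,003.77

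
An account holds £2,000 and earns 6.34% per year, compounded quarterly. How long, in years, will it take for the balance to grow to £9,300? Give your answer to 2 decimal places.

24.43 years

We need (1 + 0.01585)^(4t) = 4.65, so 4t = ln 4.65 / ln 1.01585 ≈ 97.7297.
t ≈ 97.7297/4 = 24.4324 years.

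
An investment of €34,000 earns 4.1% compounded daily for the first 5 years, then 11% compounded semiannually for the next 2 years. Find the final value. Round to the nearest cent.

After 5 years at 4.1%: 34,000 × 1.2275109327 ≈ 41,735.3717.
Then 2 years at 11%: 41,735.3717 × 1.2388246506 ≈ 51,702.8073.

€51,702.81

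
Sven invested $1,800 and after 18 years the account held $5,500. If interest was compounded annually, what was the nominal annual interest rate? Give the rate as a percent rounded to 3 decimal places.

The 18-period growth factor is 5,500/1,800 = 3.05556.
r = 3.05556^(1/18) − 1 ≈ 0.0640192, i.e. 6.40192%.

6.402%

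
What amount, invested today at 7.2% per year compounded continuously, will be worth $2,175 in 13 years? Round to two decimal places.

$853.02

P = A·e^(−rt) = 2,175·e^(−0.936).
e^(−0.936) ≈ 0.3921934759, so P ≈ 853.0208.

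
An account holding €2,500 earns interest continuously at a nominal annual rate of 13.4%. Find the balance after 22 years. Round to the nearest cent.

A = P·e^(rt) = 2,500·e^(0.134·22) = 2,500·e^2.948.
e^2.948 ≈ 19.067780007, so A ≈ 47,669.4500.

€47,669.45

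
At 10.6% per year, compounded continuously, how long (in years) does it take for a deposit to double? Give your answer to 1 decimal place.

e^(0.106t) = 2, so 0.106t = ln 2 ≈ 0.69315.
t ≈ 0.69315/0.106 ≈ 6.5391.

6.5 years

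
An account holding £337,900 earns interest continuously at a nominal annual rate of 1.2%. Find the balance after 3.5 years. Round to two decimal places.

£352,394.04

A = P·e^(rt) = 337,900·e^(0.012·3.5) = 337,900·e^0.042.
e^0.042 ≈ 1.04289447875, so A ≈ 352,394.0444.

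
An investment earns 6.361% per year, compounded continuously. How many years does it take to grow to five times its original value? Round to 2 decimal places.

e^(0.06361t) = 5, so 0.06361t = ln 5 ≈ 1.6094.
t ≈ 1.6094/0.06361 ≈ 25.3016.

25.30 years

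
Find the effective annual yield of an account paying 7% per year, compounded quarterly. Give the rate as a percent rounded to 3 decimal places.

7.186%

One year is 4 periods at 0.0175 each: (1 + 0.0175)^4 ≈ 1.071859.
EAR = 1.071859 − 1 ≈ 7.18590%.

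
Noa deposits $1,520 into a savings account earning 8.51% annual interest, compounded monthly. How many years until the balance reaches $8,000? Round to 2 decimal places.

19.58 years

(1 + 0.00709167)^(12t) = 8,000/1,520 = 5.2632.
12t·ln(1 + 0.00709167) = ln(5.2632); 12t = 1.6607/0.00706664 ≈ 235.0101.
t ≈ 19.5842 years.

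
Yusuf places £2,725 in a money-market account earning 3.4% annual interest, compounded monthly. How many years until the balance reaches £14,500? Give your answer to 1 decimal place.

We need (1 + 0.00283333)^(12t) = 5.3211, so 12t = ln 5.3211 / ln 1.002833 ≈ 590.8402.
t ≈ 590.8402/12 = 49.2367 years.

49.2 years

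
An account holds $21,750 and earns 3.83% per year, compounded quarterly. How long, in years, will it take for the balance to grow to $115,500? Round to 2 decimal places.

43.80 years

(1 + 0.009575)^(4t) = 115,500/21,750 = 5.3103.
4t·ln(1 + 0.009575) = ln(5.3103); 4t = 1.6697/0.00952945 ≈ 175.2102.
t ≈ 43.8025 years.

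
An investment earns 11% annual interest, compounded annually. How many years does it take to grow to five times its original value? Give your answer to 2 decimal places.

(1 + 0.11)^t = 5.
t = ln 5 / ln(1 + 0.11) ≈ 1.6094/0.10436 ≈ 15.4220.

15.42 years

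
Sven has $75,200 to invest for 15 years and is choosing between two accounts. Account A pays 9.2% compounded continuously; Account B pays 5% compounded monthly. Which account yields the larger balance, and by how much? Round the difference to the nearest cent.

Account A growth factor: e^(0.092·15) = e^1.38 ≈ 3.97490162749; balance ≈ 298,912.6024.
Account B growth factor: (1 + 0.05/12)^180 ≈ 2.11370393244; balance ≈ 158,950.5357.
Account A is larger by 139,962.0667.

Account A, by $139,962.07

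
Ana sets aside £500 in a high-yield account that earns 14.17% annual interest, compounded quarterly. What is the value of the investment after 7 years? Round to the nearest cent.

£1,325.23

Growth factor = (1 + 0.035425)^28 ≈ 2.650465202.
A ≈ 500 × 2.650465202 ≈ 1,325.2326.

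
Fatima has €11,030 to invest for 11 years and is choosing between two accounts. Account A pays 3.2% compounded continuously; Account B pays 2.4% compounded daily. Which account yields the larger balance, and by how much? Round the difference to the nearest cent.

Account A, by €1,321.30

Account A growth factor: e^(0.032·11) = e^0.352 ≈ 1.4219085237; balance ≈ 15,683.6510.
Account B growth factor: (1 + 0.024/365)^4015 ≈ 1.3021168951; balance ≈ 14,362.3494.
Account A is larger by 1,321.3017.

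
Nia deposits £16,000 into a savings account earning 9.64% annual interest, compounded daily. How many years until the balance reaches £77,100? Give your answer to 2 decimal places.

We need (1 + 0.00026411)^(365t) = 4.8187, so 365t = ln 4.8187 / ln 1.000264 ≈ 5954.8092.
t ≈ 5954.8092/365 = 16.3145 years.

16.31 years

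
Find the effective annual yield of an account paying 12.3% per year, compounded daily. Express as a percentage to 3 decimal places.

13.086%

EAR = (1 + 12.3%/365)^365 − 1 = (1 + 0.000336986)^365 − 1.
(1 + 0.000336986)^365 ≈ 1.130861, so EAR ≈ 13.08610%.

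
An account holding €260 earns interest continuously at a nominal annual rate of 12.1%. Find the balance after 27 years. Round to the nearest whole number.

A = P·e^(rt) = 260·e^(0.121·27) = 260·e^3.267.
e^3.267 ≈ 26.23252361, so A ≈ 6,820.4561.

€6,820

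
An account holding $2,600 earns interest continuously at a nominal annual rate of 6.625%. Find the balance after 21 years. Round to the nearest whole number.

$10,452

A = P·e^(rt) = 2,600·e^(0.06625·21) = 2,600·e^1.39125.
e^1.39125 ≈ 4.0198717535, so A ≈ 10,451.6666.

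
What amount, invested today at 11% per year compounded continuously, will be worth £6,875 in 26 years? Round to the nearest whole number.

£394

P = A·e^(−rt) = 6,875·e^(−2.86).
e^(−2.86) ≈ 0.05726876027, so P ≈ 393.7227.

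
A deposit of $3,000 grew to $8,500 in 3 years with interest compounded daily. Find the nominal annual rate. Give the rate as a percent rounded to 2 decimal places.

The 1095-period growth factor is 8,500/3,000 = 2.83333.
r/365 = 2.83333^(1/1095) − 1 ≈ 0.000951552, so r ≈ 365·0.000951552 = 34.73164%.

34.73%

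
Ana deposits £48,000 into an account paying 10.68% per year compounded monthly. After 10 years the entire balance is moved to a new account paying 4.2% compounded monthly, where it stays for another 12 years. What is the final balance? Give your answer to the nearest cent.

£229,888.98

Phase 1: 48,000·(1 + 0.0089)^120 ≈ 139,000.3461.
Phase 2: 139,000.3461·(1 + 0.0035)^144 ≈ 229,888.9751.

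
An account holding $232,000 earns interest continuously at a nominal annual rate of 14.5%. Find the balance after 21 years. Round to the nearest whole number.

A = P·e^(rt) = 232,000·e^(0.145·21) = 232,000·e^3.045.
e^3.045 ≈ 21.01003120288, so A ≈ 4,874,327.2391.

$4,874,327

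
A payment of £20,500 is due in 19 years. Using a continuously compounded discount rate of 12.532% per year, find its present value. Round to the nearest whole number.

£1,895

P = A·e^(−rt) = 20,500·e^(−2.38108).
e^(−2.38108) ≈ 0.092450676843, so P ≈ 1,895.2389.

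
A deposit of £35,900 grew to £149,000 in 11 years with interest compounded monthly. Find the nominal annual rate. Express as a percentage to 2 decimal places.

(1 + r/12)^132 = 149,000/35,900 = 4.15042.
1 + r/12 = 4.15042^(1/132) ≈ 1.01084, so r/12 ≈ 0.0108402.
r ≈ 12·0.0108402 = 13.00826%.

13.01%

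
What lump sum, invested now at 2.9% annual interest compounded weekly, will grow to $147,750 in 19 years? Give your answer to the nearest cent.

Periodic rate = 2.9%/52 = 0.000557692; 988 periods.
P = 147,750/(1 + 0.029/52)^988 ≈ 147,750/1.73472068657 ≈ 85,172.2131.

$85,172.21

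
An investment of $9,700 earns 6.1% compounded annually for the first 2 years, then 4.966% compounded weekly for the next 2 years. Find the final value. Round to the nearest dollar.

Phase 1: 9,700·(1 + 0.061)^2 ≈ 10,919.4937.
Phase 2: 10,919.4937·(1 + 0.000955)^104 ≈ 12,059.1319.

$12,059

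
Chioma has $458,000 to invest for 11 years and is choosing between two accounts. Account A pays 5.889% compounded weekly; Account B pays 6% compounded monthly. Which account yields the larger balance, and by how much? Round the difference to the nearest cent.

Account A growth factor: (1 + 0.0011325)^572 ≈ 1.91061172494; balance ≈ 875,060.1700.
Account B growth factor: (1 + 0.005)^132 ≈ 1.9316131435; balance ≈ 884,678.8197.
Account B is larger by 9,618.6497.

Account B, by $9,618.65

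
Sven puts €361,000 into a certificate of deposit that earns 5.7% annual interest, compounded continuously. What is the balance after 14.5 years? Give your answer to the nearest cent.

€824,995.52

A = P·e^(rt) = 361,000·e^(0.057·14.5) = 361,000·e^0.8265.
e^0.8265 ≈ 2.28530615488, so A ≈ 824,995.5219.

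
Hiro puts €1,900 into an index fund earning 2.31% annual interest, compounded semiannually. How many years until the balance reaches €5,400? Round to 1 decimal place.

We need (1 + 0.01155)^(2t) = 2.8421, so 2t = ln 2.8421 / ln 1.01155 ≈ 90.9581.
t ≈ 90.9581/2 = 45.4790 years.

45.5 years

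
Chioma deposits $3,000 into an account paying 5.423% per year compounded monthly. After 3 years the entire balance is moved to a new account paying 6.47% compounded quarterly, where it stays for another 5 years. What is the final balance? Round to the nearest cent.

$4,863.93

Phase 1: 3,000·(1 + 0.05423/12)^36 ≈ 3,528.7221.
Phase 2: 3,528.7221·(1 + 0.016175)^20 ≈ 4,863.9329.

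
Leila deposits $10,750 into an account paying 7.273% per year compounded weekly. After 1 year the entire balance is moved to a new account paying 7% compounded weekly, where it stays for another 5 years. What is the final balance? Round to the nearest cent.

$16,401.12

After 1 years at 7.273%: 10,750 × 1.0753854821 ≈ 11,560.3939.
Then 5 years at 7%: 11,560.3939 × 1.418733588 ≈ 16,401.1192.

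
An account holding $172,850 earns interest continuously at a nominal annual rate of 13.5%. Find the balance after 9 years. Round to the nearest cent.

A = P·e^(rt) = 172,850·e^(0.135·9) = 172,850·e^1.215.
e^1.215 ≈ 3.37029406432, so A ≈ 582,555.3290.

$582,555.33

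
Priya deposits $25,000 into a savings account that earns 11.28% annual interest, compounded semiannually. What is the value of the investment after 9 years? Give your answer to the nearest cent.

$67,119.86

Growth factor = (1 + 0.0564)^18 ≈ 2.6847945999.
A ≈ 25,000 × 2.6847945999 ≈ 67,119.8650.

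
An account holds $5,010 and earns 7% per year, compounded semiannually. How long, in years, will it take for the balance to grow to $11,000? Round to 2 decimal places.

11.43 years

(1 + 0.035)^(2t) = 11,000/5,010 = 2.1956.
2t·ln(1 + 0.035) = ln(2.1956); 2t = 0.78646/0.0344014 ≈ 22.8612.
t ≈ 11.4306 years.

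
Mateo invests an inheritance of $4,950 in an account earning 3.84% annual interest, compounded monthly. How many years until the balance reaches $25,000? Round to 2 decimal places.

We need (1 + 0.0032)^(12t) = 5.0505, so 12t = ln 5.0505 / ln 1.0032 ≈ 506.8994.
t ≈ 506.8994/12 = 42.2416 years.

42.24 years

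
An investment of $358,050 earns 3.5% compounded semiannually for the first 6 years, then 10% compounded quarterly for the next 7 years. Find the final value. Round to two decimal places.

$880,288.29

Phase 1: 358,050·(1 + 0.0175)^12 ≈ 440,916.8467.
Phase 2: 440,916.8467·(1 + 0.025)^28 ≈ 880,288.2882.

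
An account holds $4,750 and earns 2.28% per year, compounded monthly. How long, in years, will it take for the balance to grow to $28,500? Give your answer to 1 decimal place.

78.7 years

(1 + 0.0019)^(12t) = 28,500/4,750 = 6.
12t·ln(1 + 0.0019) = ln(6); 12t = 1.7918/0.0018982 ≈ 943.9269.
t ≈ 78.6606 years.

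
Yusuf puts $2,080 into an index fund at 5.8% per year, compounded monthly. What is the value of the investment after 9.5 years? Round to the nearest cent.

$3,603.99

Periodic rate = 5.8%/12 = 0.00483333; periods = 12·9.5 = 114.
A = 2,080·(1 + 0.058/12)^114 ≈ 2,080·1.732685803 ≈ 3,603.9865.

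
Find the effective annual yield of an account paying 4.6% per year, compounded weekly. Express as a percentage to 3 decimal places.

One year is 52 periods at 0.000884615 each: (1 + 0.000884615)^52 ≈ 1.047053.
EAR = 1.047053 − 1 ≈ 4.70531%.

4.705%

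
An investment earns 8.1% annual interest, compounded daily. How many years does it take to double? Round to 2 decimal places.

(1 + 0.000221918)^(365t) = 2.
365t = ln 2 / ln(1 + 0.000221918) ≈ 0.69315/0.000221893 ≈ 3123.7876.
t ≈ 8.5583.

8.56 years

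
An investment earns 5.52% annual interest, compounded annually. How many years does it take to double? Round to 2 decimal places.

(1 + 0.0552)^t = 2.
t = ln 2 / ln(1 + 0.0552) ≈ 0.69315/0.0537303 ≈ 12.9005.

12.90 years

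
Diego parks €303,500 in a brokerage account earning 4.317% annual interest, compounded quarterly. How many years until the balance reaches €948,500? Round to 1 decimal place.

We need (1 + 0.0107925)^(4t) = 3.1252, so 4t = ln 3.1252 / ln 1.010792 ≈ 106.1513.
t ≈ 106.1513/4 = 26.5378 years.

26.5 years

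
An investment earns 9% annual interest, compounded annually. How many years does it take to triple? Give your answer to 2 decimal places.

12.75 years

(1 + 0.09)^t = 3.
t = ln 3 / ln(1 + 0.09) ≈ 1.0986/0.0861777 ≈ 12.7482.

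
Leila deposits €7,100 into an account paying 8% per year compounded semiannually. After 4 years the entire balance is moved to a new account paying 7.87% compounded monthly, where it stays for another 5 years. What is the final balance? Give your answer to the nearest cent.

Phase 1: 7,100·(1 + 0.04)^8 ≈ 9,716.8403.
Phase 2: 9,716.8403·(1 + 0.0787/12)^60 ≈ 14,383.4142.

€14,383.41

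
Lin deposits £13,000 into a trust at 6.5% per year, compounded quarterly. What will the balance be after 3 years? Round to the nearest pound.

£15,774

Periodic rate = 6.5%/4 = 0.01625; periods = 4·3 = 12.
A = 13,000·(1 + 0.01625)^12 ≈ 13,000·1.213407579 ≈ 15,774.2985.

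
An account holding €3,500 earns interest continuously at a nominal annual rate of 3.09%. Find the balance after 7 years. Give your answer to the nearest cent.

€4,345.16

A = P·e^(rt) = 3,500·e^(0.0309·7) = 3,500·e^0.2163.
e^0.2163 ≈ 1.241474766, so A ≈ 4,345.1617.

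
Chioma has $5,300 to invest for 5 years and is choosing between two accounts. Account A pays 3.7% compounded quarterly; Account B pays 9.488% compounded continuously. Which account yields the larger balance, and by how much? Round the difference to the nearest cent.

Account B, by $2,145.73

Account A growth factor: (1 + 0.00925)^20 ≈ 1.202195676; balance ≈ 6,371.6371.
Account B growth factor: e^(0.09488·5) = e^0.4744 ≈ 1.607049678; balance ≈ 8,517.3633.
Account B is larger by 2,145.7262.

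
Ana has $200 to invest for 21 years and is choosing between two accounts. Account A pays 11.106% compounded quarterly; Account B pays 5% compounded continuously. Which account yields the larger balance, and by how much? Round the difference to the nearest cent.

Account A, by $1,424.24

A: (1 + 0.027765)^84 ≈ 9.978866443, so 200 × 9.978866443 ≈ 1,995.7733.
B: e^(0.05·21) = e^1.05 ≈ 2.85765112, so 200 × 2.85765112 ≈ 571.5302.
Difference ≈ 1,424.2431 in favor of A.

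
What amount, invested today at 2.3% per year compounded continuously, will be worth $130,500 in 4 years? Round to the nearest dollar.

P = A·e^(−rt) = 130,500·e^(−0.092).
e^(−0.092) ≈ 0.912105149545, so P ≈ 119,029.7220.

$119,030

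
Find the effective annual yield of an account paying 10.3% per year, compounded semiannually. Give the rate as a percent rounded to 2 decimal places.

One year is 2 periods at 0.0515 each: (1 + 0.0515)^2 ≈ 1.105652.
EAR = 1.105652 − 1 ≈ 10.56523%.

10.57%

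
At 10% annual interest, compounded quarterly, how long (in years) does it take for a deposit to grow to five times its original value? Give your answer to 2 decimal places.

16.29 years

(1 + 0.025)^(4t) = 5.
4t = ln 5 / ln(1 + 0.025) ≈ 1.6094/0.0246926 ≈ 65.1789.
t ≈ 16.2947.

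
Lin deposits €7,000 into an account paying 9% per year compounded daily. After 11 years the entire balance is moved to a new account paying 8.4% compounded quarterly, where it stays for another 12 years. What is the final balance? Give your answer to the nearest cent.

After 11 years at 9%: 7,000 × 2.6909060683 ≈ 18,836.3425.
Then 12 years at 8.4%: 18,836.3425 × 2.711662406 ≈ 51,077.8018.

€51,077.80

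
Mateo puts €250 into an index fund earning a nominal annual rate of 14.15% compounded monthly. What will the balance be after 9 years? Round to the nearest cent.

Growth factor = (1 + 0.1415/12)^108 ≈ 3.54681552.
A ≈ 250 × 3.54681552 ≈ 886.7039.

€886.70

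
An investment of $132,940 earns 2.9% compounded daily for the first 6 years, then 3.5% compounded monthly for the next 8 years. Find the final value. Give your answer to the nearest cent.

$209,240.32

Phase 1: 132,940·(1 + 0.029/365)^2190 ≈ 158,204.8934.
Phase 2: 158,204.8934·(1 + 0.035/12)^96 ≈ 209,240.3195.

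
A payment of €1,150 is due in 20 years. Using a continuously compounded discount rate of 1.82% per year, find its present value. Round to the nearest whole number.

P = A·e^(−rt) = 1,150·e^(−0.364).
e^(−0.364) ≈ 0.6948911947, so P ≈ 799.1249.

€799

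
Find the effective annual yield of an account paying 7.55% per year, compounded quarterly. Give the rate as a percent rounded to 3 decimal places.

7.766%

EAR = (1 + 7.55%/4)^4 − 1 = (1 + 0.018875)^4 − 1.
(1 + 0.018875)^4 ≈ 1.077665, so EAR ≈ 7.76646%.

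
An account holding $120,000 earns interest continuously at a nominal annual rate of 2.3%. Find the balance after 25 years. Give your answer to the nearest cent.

$213,255.66

A = P·e^(rt) = 120,000·e^(0.023·25) = 120,000·e^0.575.
e^0.575 ≈ 1.77713052691, so A ≈ 213,255.6632.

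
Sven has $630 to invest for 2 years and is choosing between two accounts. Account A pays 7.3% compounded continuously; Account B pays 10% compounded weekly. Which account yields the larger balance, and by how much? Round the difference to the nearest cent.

A: e^(0.073·2) = e^0.146 ≈ 1.15719619, so 630 × 1.15719619 ≈ 729.0336.
B: (1 + 0.1/52)^104 ≈ 1.2211682, so 630 × 1.2211682 ≈ 769.3360.
Difference ≈ 40.3024 in favor of B.

Account B, by $40.30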